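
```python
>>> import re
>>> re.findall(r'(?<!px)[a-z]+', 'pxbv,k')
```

['pxbv', 'k']

Because the assertion is negative and zero-width, positions next to the forbidden text are skipped.
Scanning left to right: at [0:4] → 'pxbv'; at [5:6] → 'k'.
With no groups in the pattern, `findall` gives back each whole match — 2 here.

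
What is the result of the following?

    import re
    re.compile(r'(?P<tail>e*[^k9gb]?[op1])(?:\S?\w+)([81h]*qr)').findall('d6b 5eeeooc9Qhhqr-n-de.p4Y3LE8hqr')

This matches zero or more of a literal 'e', then optionally any character except [k9gb], then one of [op1] (captured as 'tail'); then optionally a non-whitespace character, then one or more of a word character (non-capturing group); then zero or more of one of [81h], then the literal 'qr' (captured).
Matches: at [5:17] match 'eeeooc9Qhhqr', groups = ('eeeoo', 'qr'); at [21:33] match 'e.p4Y3LE8hqr', groups = ('e.p', 'qr').
`findall` packs the 2 group values into a tuple for every match.

[('eeeoo', 'qr'), ('e.p', 'qr')]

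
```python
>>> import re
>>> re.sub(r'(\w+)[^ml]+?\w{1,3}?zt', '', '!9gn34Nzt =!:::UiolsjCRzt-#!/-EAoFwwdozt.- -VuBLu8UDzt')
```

'! =!:::.- -'

Pattern: one or more of a word character (captured); then one or more of any character except [ml] (lazy), then 1 to 3 of a word character (lazy), then the literal 'zt'.
Because the quantifier is non-greedy, it stops expanding at the earliest point where the rest of the pattern can succeed.
Matches: at [1:9] → '9gn34Nzt'; at [15:40] → 'UiolsjCRzt-#!/-EAoFwwdozt'; at [44:54] → 'VuBLu8UDzt'.
`sub` substitutes '' at each match site.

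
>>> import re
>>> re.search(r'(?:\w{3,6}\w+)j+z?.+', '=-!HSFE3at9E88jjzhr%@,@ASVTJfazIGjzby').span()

(3, 37)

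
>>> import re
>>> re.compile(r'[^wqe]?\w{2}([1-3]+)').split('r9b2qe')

['', '2', 'qe']

This matches optionally any character except [wqe], then exactly 2 of a word character; then one or more of a character in [1-3] (captured).
With a capturing group present, the delimiter's captured portion is kept in the result list.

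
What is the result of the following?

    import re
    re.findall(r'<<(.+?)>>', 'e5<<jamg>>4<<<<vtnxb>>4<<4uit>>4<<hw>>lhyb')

A `+?`/`*?`/`{m,n}?` starts at its minimum and grows only as far as needed for what follows to match.
Scanning left to right: at [2:10] match '<<jamg>>', group 1 = 'jamg'; at [11:22] match '<<<<vtnxb>>', group 1 = '<<vtnxb'; at [23:31] match '<<4uit>>', group 1 = '4uit'; at [32:38] match '<<hw>>', group 1 = 'hw'.
Because there's exactly one group, `findall` drops the full match and keeps group 1 from each hit.

['jamg', '<<vtnxb', '4uit', 'hw']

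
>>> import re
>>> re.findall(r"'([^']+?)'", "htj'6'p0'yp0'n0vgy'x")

Walking the string: at [3:6] match "'6'", group 1 = '6'; at [8:13] match "'yp0'", group 1 = 'yp0'.
`findall` collects group 1 from each match (2 total).

['6', 'yp0']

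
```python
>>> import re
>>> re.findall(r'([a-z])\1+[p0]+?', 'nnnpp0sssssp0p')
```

The backreference `\1` re-matches whatever the first group consumed, character for character.
`findall` collects group 1 from each match (2 total).

['n', 's']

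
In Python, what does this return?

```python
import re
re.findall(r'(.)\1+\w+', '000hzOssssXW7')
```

['0']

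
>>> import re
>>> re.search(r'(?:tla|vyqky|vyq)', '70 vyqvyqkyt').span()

(3, 6)

The match spans [3:6] → 'vyq'.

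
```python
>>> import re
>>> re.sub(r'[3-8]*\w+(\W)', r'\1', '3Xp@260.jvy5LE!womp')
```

The replacement refers to a captured group, so each match is rewritten using its own captured text.

'@.!womp'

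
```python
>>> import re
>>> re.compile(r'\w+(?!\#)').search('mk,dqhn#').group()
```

`(?!…)`/`(?<!…)` only lets a position through if the neighbouring text does NOT match; no characters are consumed.
The match spans [0:2] → 'mk'.

'mk'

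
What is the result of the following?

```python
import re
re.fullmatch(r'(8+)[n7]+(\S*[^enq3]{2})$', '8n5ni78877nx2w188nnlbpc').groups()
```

This matches one or more of a literal '8' (captured); then one or more of one of [n7]; then zero or more of a non-whitespace character, then exactly 2 of any character except [enq3] (captured); then anchored at the end.
`fullmatch` succeeds only if the pattern covers the string from start to end.
The match spans [0:23] → '8n5ni78877nx2w188nnlbpc'.
Captured: group 1 = '8', group 2 = '5ni78877nx2w188nnlbpc'.

('8', '5ni78877nx2w188nnlbpc')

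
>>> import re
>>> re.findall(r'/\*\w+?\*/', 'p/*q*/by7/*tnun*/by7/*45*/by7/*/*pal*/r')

No capturing groups, so `findall` returns the 4 full match strings.

['/*q*/', '/*tnun*/', '/*45*/', '/*pal*/']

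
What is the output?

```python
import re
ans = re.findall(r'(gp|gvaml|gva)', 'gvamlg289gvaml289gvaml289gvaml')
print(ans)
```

Branches in `(...|...)` are attempted left-to-right; the first branch that allows the whole pattern to succeed is taken.
Matches: at [0:5] match 'gvaml', group 1 = 'gvaml'; at [9:14] match 'gvaml', group 1 = 'gvaml'; at [17:22] match 'gvaml', group 1 = 'gvaml'; at [25:30] match 'gvaml', group 1 = 'gvaml'.
One capturing group, so `findall` returns just the captured substring from each match — 4 in all.

['gvaml', 'gvaml', 'gvaml', 'gvaml']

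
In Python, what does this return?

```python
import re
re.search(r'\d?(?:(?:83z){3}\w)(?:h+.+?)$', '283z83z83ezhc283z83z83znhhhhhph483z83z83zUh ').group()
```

'283z83z83znhhhhhph483z83z83zUh '

The pattern matches optionally a digit; then the literal '83z' repeated 3 times, then a word character (non-capturing group); then one or more of a literal 'h', then one or more of any character (lazy) (non-capturing group); then anchored at the end.
Unlike `match`, `search` isn't anchored — it looks for the pattern anywhere in the string.
The match spans [13:44] → '283z83z83znhhhhhph483z83z83zUh '.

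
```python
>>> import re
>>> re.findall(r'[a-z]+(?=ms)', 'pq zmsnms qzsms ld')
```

The positive lookaround only admits positions where the adjacent text matches; those characters stay outside the span.
Matches: at [3:7] → 'zmsn'; at [10:13] → 'qzs'.
Since nothing is captured, `findall` lists the 2 matched substrings directly.

['zmsn', 'qzs']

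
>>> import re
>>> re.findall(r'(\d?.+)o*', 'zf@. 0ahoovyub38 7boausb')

The pattern matches optionally a digit, then one or more of any character (captured); then zero or more of a literal 'o'.
`findall` collects group 1 from the one match (1 total).

['zf@. 0ahoovyub38 7boausb']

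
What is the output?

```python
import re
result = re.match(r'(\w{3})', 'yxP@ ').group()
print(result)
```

yxP

With `match`, the pattern is implicitly anchored at the beginning.
The match spans [0:3] → 'yxP'.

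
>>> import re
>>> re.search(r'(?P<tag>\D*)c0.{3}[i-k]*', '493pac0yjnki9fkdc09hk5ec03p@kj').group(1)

'pa'

This matches zero or more of a non-digit (captured as 'tag'); then the literal 'c0', then exactly 3 of any character, then zero or more of a character in [i-k].
`search` walks the string left to right and returns the first match it finds.
The match spans [3:12] → 'pac0yjnki'.
Captured: group 1 = 'pa'.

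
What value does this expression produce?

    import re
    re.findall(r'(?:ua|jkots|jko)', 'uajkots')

['ua', 'jkots']

`|` is ordered: at each position the engine commits to the first alternative that works.
Since nothing is captured, `findall` lists the 2 matched substrings directly.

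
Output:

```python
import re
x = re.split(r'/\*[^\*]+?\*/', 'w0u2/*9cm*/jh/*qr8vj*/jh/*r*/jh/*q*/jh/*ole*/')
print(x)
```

['w0u2', 'jh', 'jh', 'jh', 'jh', '']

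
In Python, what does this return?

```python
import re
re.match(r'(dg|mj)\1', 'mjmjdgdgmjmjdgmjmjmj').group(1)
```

The match spans [0:4] → 'mjmj'.
Captured: group 1 = 'mj'.

'mj'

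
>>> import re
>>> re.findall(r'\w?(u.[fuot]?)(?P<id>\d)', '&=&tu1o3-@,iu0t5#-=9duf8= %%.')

[('u1o', '3'), ('u0t', '5'), ('uf', '8')]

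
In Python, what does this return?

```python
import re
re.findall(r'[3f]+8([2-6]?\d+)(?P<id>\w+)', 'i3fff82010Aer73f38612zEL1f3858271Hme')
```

Pattern: one or more of one of [3f], then the literal '8'; then optionally a character in [2-6], then one or more of a digit (captured); then one or more of a word character (captured as 'id').
Scanning left to right: at [1:36] match '3fff82010Aer73f38612zEL1f3858271Hme', groups = ('2010', 'Aer73f38612zEL1f3858271Hme').
`findall` packs the 2 group values into a tuple for every match.

[('2010', 'Aer73f38612zEL1f3858271Hme')]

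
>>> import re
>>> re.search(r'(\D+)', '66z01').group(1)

'z'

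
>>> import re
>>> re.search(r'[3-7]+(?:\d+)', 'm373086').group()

The pattern matches one or more of a character in [3-7]; then one or more of a digit (non-capturing group).
The match spans [1:7] → '373086'.

'373086'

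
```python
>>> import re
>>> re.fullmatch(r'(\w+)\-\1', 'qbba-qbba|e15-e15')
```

None

`re.fullmatch` is like wrapping the pattern in `^…$` (in single-line mode).
Here the pattern can't cover the whole string, so the call returns None.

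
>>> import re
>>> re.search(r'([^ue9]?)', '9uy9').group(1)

''

This matches optionally any character except [ue9] (captured).
`re.search` scans for the first position where the pattern succeeds.
The match spans [0:0] → ''.
Captured: group 1 = ''.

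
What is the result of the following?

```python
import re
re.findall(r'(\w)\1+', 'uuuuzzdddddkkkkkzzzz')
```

['u', 'z', 'd', 'k', 'z']

`\1` has to match the exact text group 1 already captured.
`findall` collects group 1 from each match (5 total).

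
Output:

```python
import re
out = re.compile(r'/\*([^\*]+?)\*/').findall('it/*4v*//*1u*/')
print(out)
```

['4v', '1u']

Walking the string: at [2:8] match '/*4v*/', group 1 = '4v'; at [8:14] match '/*1u*/', group 1 = '1u'.
With a single group, `findall` returns only what that group captured — 2 items.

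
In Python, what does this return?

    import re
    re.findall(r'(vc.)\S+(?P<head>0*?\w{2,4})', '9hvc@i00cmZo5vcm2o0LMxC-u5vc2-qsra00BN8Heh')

[('vc@', 'eh')]

The pattern matches the literal 'vc', then any character (captured); then one or more of a non-whitespace character; then zero or more of a literal '0' (lazy), then 2 to 4 of a word character (captured as 'head').
Walking the string: at [2:42] match 'vc@i00cmZo5vcm2o0LMxC-u5vc2-qsra00BN8Heh', groups = ('vc@', 'eh').
Multiple groups make `findall` return tuples — one 2-tuple for the one match.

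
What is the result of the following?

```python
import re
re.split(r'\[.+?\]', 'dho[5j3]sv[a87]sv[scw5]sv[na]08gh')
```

With the lazy modifier that quantifier settles for the fewest repetitions that let the rest of the pattern succeed (the atoms after it are unaffected and can still be greedy).
Matches to split on: at [3:8] → '[5j3]'; at [10:15] → '[a87]'; at [17:23] → '[scw5]'; at [25:29] → '[na]'.
`split` removes every match and returns the 5 fragments in between.

['dho', 'sv', 'sv', 'sv', '08gh']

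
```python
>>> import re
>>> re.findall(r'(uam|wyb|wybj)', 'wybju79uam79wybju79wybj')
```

Branches in `(...|...)` are attempted left-to-right; the first branch that allows the whole pattern to succeed is taken.
`findall` collects group 1 from each match (4 total).

['wyb', 'uam', 'wyb', 'wyb']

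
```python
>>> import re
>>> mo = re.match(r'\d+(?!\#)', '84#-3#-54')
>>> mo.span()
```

(0, 1)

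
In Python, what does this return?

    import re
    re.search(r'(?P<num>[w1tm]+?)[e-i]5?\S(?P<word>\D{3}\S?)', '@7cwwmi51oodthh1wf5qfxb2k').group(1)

The match spans [3:13] → 'wwmi51oodt'.
Captured: group 1 = 'wwm', group 2 = 'oodt'.

'wwm'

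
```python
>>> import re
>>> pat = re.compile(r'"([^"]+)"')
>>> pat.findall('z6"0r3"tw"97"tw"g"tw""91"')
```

Matches: at [2:7] match '"0r3"', group 1 = '0r3'; at [9:13] match '"97"', group 1 = '97'; at [15:18] match '"g"', group 1 = 'g'; at [21:25] match '"91"', group 1 = '91'.
With a single group, `findall` returns only what that group captured — 4 items.

['0r3', '97', 'g', '91']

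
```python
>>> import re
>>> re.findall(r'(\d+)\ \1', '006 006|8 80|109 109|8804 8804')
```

['006', '8', '109', '8804']

`\1` has to match the exact text group 1 already captured.
`findall` collects group 1 from each match (4 total).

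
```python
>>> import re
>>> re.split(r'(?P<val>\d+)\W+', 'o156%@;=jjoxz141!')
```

['o', '156', 'jjoxz', '141', '']

The pattern matches one or more of a digit (captured as 'val'); then one or more of a non-word character.
Matches to split on: at [1:8] → '156%@;='; at [13:17] → '141!'.
Because the pattern has a capturing group, `split` also inserts each captured text between the pieces.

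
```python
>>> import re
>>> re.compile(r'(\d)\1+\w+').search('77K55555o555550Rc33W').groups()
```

('7',)

The match spans [0:20] → '77K55555o555550Rc33W'.
Captured: group 1 = '7'.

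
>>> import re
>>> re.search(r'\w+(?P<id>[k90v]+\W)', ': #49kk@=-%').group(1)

The pattern matches one or more of a word character; then one or more of one of [k90v], then a non-word character (captured as 'id').
`search` walks the string left to right and returns the first match it finds.
The match spans [3:8] → '49kk@'.
Captured: group 1 = 'k@'.

'k@'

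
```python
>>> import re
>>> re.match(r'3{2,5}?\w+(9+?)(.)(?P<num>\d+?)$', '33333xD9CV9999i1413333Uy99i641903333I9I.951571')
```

The pattern matches 2 to 5 of the literal '3' (lazy), then one or more of a word character; then one or more of a literal '9' (lazy) (captured); then any character (captured); then one or more of a digit (lazy) (captured as 'num'); then anchored at the end.
`re.match` only tries the pattern at the start of the string.
Here the pattern fails at index 0, so the call returns None.

None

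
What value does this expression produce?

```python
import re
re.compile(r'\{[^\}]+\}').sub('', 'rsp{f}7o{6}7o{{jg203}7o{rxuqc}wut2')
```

'rsp7o7o7owut2'

`sub` substitutes '' at each match site.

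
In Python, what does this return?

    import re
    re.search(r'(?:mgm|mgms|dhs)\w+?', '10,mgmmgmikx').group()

'mgmm'

`search` walks the string left to right and returns the first match it finds.
The match spans [3:7] → 'mgmm'.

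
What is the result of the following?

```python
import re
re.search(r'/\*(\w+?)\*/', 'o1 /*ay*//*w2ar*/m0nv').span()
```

`search` walks the string left to right and returns the first match it finds.
The match spans [3:9] → '/*ay*/'.
Captured: group 1 = 'ay'.

(3, 9)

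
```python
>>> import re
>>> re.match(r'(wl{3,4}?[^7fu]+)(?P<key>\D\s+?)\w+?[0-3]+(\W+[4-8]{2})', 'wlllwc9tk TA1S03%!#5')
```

`re.match` only tries the pattern at the start of the string.
Here the string doesn't start with a match, so the call returns None.

None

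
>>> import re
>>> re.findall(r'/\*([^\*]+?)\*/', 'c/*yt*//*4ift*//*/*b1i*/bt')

With a single group, `findall` returns only what that group captured — 3 items.

['yt', '4ift', 'b1i']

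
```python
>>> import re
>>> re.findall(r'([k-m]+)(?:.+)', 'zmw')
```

['m']

Pattern: one or more of a character in [k-m] (captured); then one or more of any character (non-capturing group).
Matches: at [1:3] match 'mw', group 1 = 'm'.
One capturing group, so `findall` returns just the captured substring from the one match — 1 in all.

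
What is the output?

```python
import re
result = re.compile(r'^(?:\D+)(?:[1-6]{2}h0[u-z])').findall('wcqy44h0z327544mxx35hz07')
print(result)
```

No capturing groups, so `findall` returns the 1 full match string.

['wcqy44h0z']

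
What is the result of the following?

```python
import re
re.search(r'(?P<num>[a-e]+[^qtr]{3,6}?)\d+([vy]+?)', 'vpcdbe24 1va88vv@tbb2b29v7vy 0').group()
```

'cdbe24 1v'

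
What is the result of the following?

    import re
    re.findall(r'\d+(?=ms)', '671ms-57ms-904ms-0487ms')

['671', '57', '904', '0487']

Because the assertion is zero-width, the text it checks is not consumed and won't appear in the result.
With no groups in the pattern, `findall` gives back each whole match — 4 here.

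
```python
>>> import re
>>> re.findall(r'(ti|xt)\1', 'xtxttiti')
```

The backreference `\1` re-matches whatever the first group consumed, character for character.
Because there's exactly one group, `findall` drops the full match and keeps group 1 from each hit.

['xt', 'ti']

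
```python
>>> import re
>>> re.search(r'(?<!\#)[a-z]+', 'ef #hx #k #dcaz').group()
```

The negative lookahead/lookbehind blocks any match where the forbidden context is present.
Unlike `match`, `search` isn't anchored — it looks for the pattern anywhere in the string.
The match spans [0:2] → 'ef'.

'ef'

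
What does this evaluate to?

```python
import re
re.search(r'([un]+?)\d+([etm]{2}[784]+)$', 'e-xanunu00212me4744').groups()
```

This matches one or more of one of [un] (lazy) (captured); then one or more of a digit; then exactly 2 of one of [etm], then one or more of one of [784] (captured); then anchored at the end.
`search` walks the string left to right and returns the first match it finds.
The match spans [4:19] → 'nunu00212me4744'.
Captured: group 1 = 'nunu', group 2 = 'me4744'.

('nunu', 'me4744')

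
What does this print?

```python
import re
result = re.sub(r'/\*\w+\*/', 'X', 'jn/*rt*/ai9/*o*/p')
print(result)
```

jnXai9Xp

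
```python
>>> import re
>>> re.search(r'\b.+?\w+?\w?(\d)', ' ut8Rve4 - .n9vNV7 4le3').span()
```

This matches a word boundary (`\b`, zero-width); then one or more of any character (lazy); then one or more of a word character (lazy), then optionally a word character; then a digit (captured).
With the lazy modifier that quantifier settles for the fewest repetitions that let the rest of the pattern succeed (the atoms after it are unaffected and can still be greedy).
`re.search` tries every starting position until one works.
The match spans [1:4] → 'ut8'.
Captured: group 1 = '8'.

(1, 4)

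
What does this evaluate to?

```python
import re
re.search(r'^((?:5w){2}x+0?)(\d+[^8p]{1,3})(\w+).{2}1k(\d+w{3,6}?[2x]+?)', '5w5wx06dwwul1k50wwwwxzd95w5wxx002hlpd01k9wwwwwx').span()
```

The pattern matches anchored at the start of the string; then the literal '5w' repeated 2 times, then one or more of the literal 'x', then optionally the literal '0' (captured); then one or more of a digit, then 1 to 3 of any character except [8p] (captured); then one or more of a word character (captured); then exactly 2 of any character, then the literal '1k'; then one or more of a digit, then 3 to 6 of a literal 'w' (lazy), then one or more of one of [2x] (lazy) (captured).
Unlike `match`, `search` isn't anchored — it looks for the pattern anywhere in the string.
The match spans [0:47] → '5w5wx06dwwul1k50wwwwxzd95w5wxx002hlpd01k9wwwwwx'.
Captured: group 1 = '5w5wx0', group 2 = '6dww', group 3 = 'ul1k50wwwwxzd95w5wxx002hlp', group 4 = '9wwwwwx'.

(0, 47)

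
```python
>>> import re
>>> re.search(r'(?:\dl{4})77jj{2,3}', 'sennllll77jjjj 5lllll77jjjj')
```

None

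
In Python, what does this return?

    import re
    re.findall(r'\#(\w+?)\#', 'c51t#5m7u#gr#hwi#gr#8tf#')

['5m7u', 'hwi', '8tf']

`findall` collects group 1 from each match (3 total).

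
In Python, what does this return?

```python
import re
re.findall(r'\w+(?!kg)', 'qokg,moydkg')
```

['qokg', 'moydkg']

Because the assertion is negative and zero-width, positions next to the forbidden text are skipped.
`findall` yields the raw match text (2 of them) because the pattern has no groups.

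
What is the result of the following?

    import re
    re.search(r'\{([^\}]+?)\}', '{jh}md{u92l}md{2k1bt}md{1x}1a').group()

`search` walks the string left to right and returns the first match it finds.
The match spans [0:4] → '{jh}'.
Captured: group 1 = 'jh'.

'{jh}'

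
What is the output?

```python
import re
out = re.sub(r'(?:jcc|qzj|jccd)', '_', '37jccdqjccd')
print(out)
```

Alternation isn't longest-match — the leftmost alternative that fits at this position is chosen.
`sub` substitutes '_' at each match site.

37_dq_d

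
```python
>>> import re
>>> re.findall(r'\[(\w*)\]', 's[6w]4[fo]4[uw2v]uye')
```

['6w', 'fo', 'uw2v']

`findall` collects group 1 from each match (3 total).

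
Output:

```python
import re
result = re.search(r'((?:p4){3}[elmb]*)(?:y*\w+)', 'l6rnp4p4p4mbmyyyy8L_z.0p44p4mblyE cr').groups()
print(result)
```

('p4p4p4mbm',)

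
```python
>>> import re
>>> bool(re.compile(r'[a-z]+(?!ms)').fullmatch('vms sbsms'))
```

`fullmatch` succeeds only if the pattern covers the string from start to end.
Here there's no way to consume every character, so the call returns None, and `bool(None)` is False.

False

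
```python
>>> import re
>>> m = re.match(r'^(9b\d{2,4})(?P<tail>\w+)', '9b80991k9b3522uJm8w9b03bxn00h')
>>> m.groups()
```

('9b8099', '1k9b3522uJm8w9b03bxn00h')

The match spans [0:29] → '9b80991k9b3522uJm8w9b03bxn00h'.
Captured: group 1 = '9b8099', group 2 = '1k9b3522uJm8w9b03bxn00h'.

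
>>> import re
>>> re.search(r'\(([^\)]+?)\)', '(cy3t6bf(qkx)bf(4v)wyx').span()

`search` walks the string left to right and returns the first match it finds.
The match spans [0:13] → '(cy3t6bf(qkx)'.
Captured: group 1 = 'cy3t6bf(qkx'.

(0, 13)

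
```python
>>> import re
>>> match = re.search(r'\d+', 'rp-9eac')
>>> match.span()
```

(3, 4)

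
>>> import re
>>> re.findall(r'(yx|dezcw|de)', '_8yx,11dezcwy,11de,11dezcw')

Alternation tries branches left to right and keeps the first one that lets the overall match succeed at that position.
With a single group, `findall` returns only what that group captured — 4 items.

['yx', 'dezcw', 'de', 'dezcw']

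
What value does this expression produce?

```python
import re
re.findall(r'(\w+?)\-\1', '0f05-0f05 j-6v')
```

['0f05']

`\1` is not a pattern — it's the concrete string captured by group 1, re-applied verbatim.
With a single group, `findall` returns only what that group captured — 1 item.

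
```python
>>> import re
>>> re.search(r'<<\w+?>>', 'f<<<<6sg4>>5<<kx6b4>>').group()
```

'<<6sg4>>'

`re.search` scans for the first position where the pattern succeeds.
The match spans [3:11] → '<<6sg4>>'.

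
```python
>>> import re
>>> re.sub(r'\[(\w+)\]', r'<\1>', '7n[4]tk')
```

Matches: at [2:5] → '[4]'.
Each match is replaced using the text its own group 1 captured.

'7n<4>tk'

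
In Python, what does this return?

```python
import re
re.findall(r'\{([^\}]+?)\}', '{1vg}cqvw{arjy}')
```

['1vg', 'arjy']

Matches: at [0:5] match '{1vg}', group 1 = '1vg'; at [9:15] match '{arjy}', group 1 = 'arjy'.
Because there's exactly one group, `findall` drops the full match and keeps group 1 from each hit.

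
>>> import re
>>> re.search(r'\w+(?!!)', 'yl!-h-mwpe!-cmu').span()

(0, 1)

The negative lookahead/lookbehind blocks any match where the forbidden context is present.
`re.search` tries every starting position until one works.
The match spans [0:1] → 'y'.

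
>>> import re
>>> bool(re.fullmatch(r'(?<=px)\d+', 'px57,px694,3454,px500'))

`fullmatch` succeeds only if the pattern covers the string from start to end.
Here the pattern can't cover the whole string, so the call returns None, and `bool(None)` is False.

False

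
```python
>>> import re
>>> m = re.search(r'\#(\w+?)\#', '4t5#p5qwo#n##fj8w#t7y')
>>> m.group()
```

The match spans [3:10] → '#p5qwo#'.

'#p5qwo#'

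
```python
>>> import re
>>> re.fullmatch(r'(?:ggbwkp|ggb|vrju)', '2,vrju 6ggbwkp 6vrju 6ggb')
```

`re.fullmatch` is like wrapping the pattern in `^…$` (in single-line mode).
Here the pattern can't cover the whole string, so the call returns None.

None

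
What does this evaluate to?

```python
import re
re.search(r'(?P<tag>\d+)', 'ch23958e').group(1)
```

This matches one or more of a digit (captured as 'tag').
`re.search` scans for the first position where the pattern succeeds.
The match spans [2:7] → '23958'.
Captured: group 1 = '23958'.

'23958'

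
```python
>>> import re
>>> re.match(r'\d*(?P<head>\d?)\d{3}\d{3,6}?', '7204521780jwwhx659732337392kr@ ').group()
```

'7204521780'

Pattern: zero or more of a digit; then optionally a digit (captured as 'head'); then exactly 3 of a digit, then 3 to 6 of a digit (lazy).
`match` is anchored at position 0; if the pattern doesn't fit there, it returns None.
The match spans [0:10] → '7204521780'.
Captured: group 1 = ''.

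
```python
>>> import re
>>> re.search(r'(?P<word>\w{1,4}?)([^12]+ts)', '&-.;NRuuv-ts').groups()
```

('N', 'Ruuv-ts')

This matches 1 to 4 of a word character (lazy) (captured as 'word'); then one or more of any character except [12], then the literal 'ts' (captured).
A `+?`/`*?`/`{m,n}?` starts at its minimum and grows only as far as needed for what follows to match.
`re.search` tries every starting position until one works.
The match spans [4:12] → 'NRuuv-ts'.
Captured: group 1 = 'N', group 2 = 'Ruuv-ts'.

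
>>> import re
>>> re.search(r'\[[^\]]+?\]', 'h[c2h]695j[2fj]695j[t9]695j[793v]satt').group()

'[c2h]'

`search` walks the string left to right and returns the first match it finds.
The match spans [1:6] → '[c2h]'.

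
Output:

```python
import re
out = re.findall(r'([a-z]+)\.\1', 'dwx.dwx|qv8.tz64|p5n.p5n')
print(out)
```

After group 1 captures some text, `\1` only succeeds where that same text appears again.
Matches: at [0:7] match 'dwx.dwx', group 1 = 'dwx'.
`findall` collects group 1 from the one match (1 total).

['dwx']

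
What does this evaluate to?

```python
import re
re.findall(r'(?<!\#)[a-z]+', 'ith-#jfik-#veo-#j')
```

`(?!…)`/`(?<!…)` only lets a position through if the neighbouring text does NOT match; no characters are consumed.
Scanning left to right: at [0:3] → 'ith'; at [6:9] → 'fik'; at [12:14] → 'eo'.
`findall` yields the raw match text (3 of them) because the pattern has no groups.

['ith', 'fik', 'eo']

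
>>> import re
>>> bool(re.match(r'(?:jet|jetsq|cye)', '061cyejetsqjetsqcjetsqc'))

`match` is anchored at position 0; if the pattern doesn't fit there, it returns None.
Here the string doesn't start with a match, so the call returns None, and `bool(None)` is False.

False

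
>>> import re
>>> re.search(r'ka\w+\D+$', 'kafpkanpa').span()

(0, 9)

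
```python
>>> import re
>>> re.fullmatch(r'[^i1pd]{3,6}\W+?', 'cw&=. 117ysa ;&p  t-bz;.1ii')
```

The pattern matches 3 to 6 of any character except [i1pd]; then one or more of a non-word character (lazy).
`fullmatch` succeeds only if the pattern covers the string from start to end.
Here there's no way to consume every character, so the call returns None.

None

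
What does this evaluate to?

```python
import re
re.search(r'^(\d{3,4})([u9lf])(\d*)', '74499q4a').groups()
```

('7449', '9', '')

The match spans [0:5] → '74499'.
Captured: group 1 = '7449', group 2 = '9', group 3 = ''.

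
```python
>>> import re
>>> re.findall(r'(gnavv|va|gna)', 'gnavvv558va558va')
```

['gnavv', 'va', 'va']

Alternation tries branches left to right and keeps the first one that lets the overall match succeed at that position.
Walking the string: at [0:5] match 'gnavv', group 1 = 'gnavv'; at [9:11] match 'va', group 1 = 'va'; at [14:16] match 'va', group 1 = 'va'.
Because there's exactly one group, `findall` drops the full match and keeps group 1 from each hit.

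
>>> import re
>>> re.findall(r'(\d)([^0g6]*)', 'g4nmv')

Pattern: a digit (captured); then zero or more of any character except [0g6] (captured).
Walking the string: at [1:5] match '4nmv', groups = ('4', 'nmv').
With 2 capturing groups, `findall` returns a 2-tuple per match.

[('4', 'nmv')]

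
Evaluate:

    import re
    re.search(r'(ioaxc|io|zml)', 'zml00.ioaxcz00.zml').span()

`search` walks the string left to right and returns the first match it finds.
The match spans [0:3] → 'zml'.
Captured: group 1 = 'zml'.

(0, 3)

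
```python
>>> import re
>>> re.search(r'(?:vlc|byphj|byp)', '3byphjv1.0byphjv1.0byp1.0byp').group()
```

`|` is ordered: at each position the engine commits to the first alternative that works.
`re.search` tries every starting position until one works.
The match spans [1:6] → 'byphj'.

'byphj'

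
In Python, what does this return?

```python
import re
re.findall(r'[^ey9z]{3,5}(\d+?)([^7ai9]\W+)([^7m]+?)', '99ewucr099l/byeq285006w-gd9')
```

Lazy quantifiers expand one character at a time until the remainder of the pattern can match.
Multiple groups make `findall` return tuples — one 3-tuple for each match.

[('99', 'l/', 'b'), ('06', 'w-', 'g')]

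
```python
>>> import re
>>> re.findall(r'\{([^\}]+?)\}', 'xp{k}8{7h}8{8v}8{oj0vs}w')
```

['k', '7h', '8v', 'oj0vs']

Because there's exactly one group, `findall` drops the full match and keeps group 1 from each hit.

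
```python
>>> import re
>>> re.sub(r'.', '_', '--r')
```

This matches any character.
Each match is replaced by '_'.

'___'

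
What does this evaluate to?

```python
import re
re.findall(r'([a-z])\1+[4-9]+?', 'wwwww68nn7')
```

['w', 'n']

After group 1 captures some text, `\1` only succeeds where that same text appears again.
One capturing group, so `findall` returns just the captured substring from each match — 2 in all.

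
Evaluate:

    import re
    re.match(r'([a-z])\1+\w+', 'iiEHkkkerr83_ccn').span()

After group 1 captures some text, `\1` only succeeds where that same text appears again.
`match` is anchored at position 0; if the pattern doesn't fit there, it returns None.
The match spans [0:16] → 'iiEHkkkerr83_ccn'.
Captured: group 1 = 'i'.

(0, 16)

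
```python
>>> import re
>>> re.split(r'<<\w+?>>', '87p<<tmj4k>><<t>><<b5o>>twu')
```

Matches to split on: at [3:12] → '<<tmj4k>>'; at [12:17] → '<<t>>'; at [17:24] → '<<b5o>>'.
`split` removes every match and returns the 4 fragments in between.

['87p', '', '', 'twu']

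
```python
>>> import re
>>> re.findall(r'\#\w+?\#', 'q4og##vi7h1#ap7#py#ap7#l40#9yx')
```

Scanning left to right: at [5:12] → '#vi7h1#'; at [15:19] → '#py#'; at [22:27] → '#l40#'.
Since nothing is captured, `findall` lists the 3 matched substrings directly.

['#vi7h1#', '#py#', '#l40#']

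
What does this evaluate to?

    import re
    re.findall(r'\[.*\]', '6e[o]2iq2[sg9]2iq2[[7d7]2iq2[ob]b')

['[o]2iq2[sg9]2iq2[[7d7]2iq2[ob]']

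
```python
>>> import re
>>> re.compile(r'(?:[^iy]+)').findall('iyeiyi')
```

['e']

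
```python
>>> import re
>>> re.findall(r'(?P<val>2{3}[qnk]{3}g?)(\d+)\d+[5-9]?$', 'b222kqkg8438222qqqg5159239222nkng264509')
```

[('222nkng', '26450')]

Multiple groups make `findall` return tuples — one 2-tuple for the one match.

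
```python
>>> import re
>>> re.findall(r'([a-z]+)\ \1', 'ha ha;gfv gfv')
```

['ha', 'gfv']

The backreference `\1` re-matches whatever the first group consumed, character for character.
One capturing group, so `findall` returns just the captured substring from each match — 2 in all.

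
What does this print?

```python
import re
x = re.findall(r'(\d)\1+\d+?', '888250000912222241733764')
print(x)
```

['8', '0', '2', '3']

`\1` is not a pattern — it's the concrete string captured by group 1, re-applied verbatim.
Scanning left to right: at [0:4] match '8882', group 1 = '8'; at [5:10] match '00009', group 1 = '0'; at [11:17] match '222224', group 1 = '2'; at [19:22] match '337', group 1 = '3'.
One capturing group, so `findall` returns just the captured substring from each match — 4 in all.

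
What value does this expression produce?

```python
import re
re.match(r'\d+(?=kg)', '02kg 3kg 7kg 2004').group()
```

Because the assertion is zero-width, the text it checks is not consumed and won't appear in the result.
`re.match` only tries the pattern at the start of the string.
The match spans [0:2] → '02'.

'02'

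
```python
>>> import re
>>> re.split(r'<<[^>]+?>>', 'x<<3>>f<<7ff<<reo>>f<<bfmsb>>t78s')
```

`split` removes every match and returns the 4 fragments in between.

['x', 'f', 'f', 't78s']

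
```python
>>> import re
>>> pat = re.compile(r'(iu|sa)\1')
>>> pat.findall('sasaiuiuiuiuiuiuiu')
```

['sa', 'iu', 'iu', 'iu']

A backreference is literal: `\1` must see the identical characters the first group matched.
With a single group, `findall` returns only what that group captured — 4 items.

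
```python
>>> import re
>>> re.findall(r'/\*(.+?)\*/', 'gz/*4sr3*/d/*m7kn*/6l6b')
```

['4sr3', 'm7kn']

Matches: at [2:10] match '/*4sr3*/', group 1 = '4sr3'; at [11:19] match '/*m7kn*/', group 1 = 'm7kn'.
One capturing group, so `findall` returns just the captured substring from each match — 2 in all.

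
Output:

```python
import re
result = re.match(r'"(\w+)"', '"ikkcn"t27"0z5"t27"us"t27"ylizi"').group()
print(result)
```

With `match`, the pattern is implicitly anchored at the beginning.
The match spans [0:7] → '"ikkcn"'.
Captured: group 1 = 'ikkcn'.

"ikkcn"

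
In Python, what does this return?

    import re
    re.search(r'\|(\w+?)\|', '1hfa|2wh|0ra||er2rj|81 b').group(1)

Unlike `match`, `search` isn't anchored — it looks for the pattern anywhere in the string.
The match spans [4:9] → '|2wh|'.
Captured: group 1 = '2wh'.

'2wh'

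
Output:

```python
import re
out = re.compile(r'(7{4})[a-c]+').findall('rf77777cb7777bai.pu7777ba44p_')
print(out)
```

The pattern matches exactly 4 of a literal '7' (captured); then one or more of a character in [a-c].
Scanning left to right: at [3:9] match '7777cb', group 1 = '7777'; at [9:15] match '7777ba', group 1 = '7777'; at [19:25] match '7777ba', group 1 = '7777'.
`findall` collects group 1 from each match (3 total).

['7777', '7777', '7777']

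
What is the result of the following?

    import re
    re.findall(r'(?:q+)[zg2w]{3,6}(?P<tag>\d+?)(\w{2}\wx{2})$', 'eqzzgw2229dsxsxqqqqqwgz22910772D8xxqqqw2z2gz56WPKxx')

[('56', 'WPKxx')]

This matches one or more of a literal 'q' (non-capturing group); then 3 to 6 of one of [zg2w]; then one or more of a digit (lazy) (captured as 'tag'); then exactly 2 of a word character, then a word character, then exactly 2 of a literal 'x' (captured); then anchored at the end.
Multiple groups make `findall` return tuples — one 2-tuple for the one match.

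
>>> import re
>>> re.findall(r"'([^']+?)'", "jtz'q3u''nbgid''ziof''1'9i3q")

Scanning left to right: at [3:8] match "'q3u'", group 1 = 'q3u'; at [8:15] match "'nbgid'", group 1 = 'nbgid'; at [15:21] match "'ziof'", group 1 = 'ziof'; at [21:24] match "'1'", group 1 = '1'.
Because there's exactly one group, `findall` drops the full match and keeps group 1 from each hit.

['q3u', 'nbgid', 'ziof', '1']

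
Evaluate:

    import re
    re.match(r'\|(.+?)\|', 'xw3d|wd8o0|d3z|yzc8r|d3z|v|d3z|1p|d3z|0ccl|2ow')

`re.match` won't scan ahead — the pattern has to work from the very first character.
Here position 0 doesn't satisfy it, so the call returns None.

None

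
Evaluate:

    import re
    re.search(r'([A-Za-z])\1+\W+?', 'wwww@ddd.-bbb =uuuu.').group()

'wwww@'

`\1` has to match the exact text group 1 already captured.
`re.search` tries every starting position until one works.
The match spans [0:5] → 'wwww@'.
Captured: group 1 = 'w'.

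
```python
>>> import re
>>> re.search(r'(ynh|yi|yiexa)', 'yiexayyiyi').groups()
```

('yi',)

The match spans [0:2] → 'yi'.
Captured: group 1 = 'yi'.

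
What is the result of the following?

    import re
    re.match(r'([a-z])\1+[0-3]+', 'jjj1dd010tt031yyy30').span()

`re.match` won't scan ahead — the pattern has to work from the very first character.
The match spans [0:4] → 'jjj1'.

(0, 4)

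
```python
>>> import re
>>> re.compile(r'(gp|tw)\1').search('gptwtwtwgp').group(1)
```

'tw'

`\1` is not a pattern — it's the concrete string captured by group 1, re-applied verbatim.
`re.search` tries every starting position until one works.
The match spans [2:6] → 'twtw'.
Captured: group 1 = 'tw'.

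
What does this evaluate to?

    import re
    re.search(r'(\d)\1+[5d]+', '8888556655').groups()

The backreference `\1` re-matches whatever the first group consumed, character for character.
Unlike `match`, `search` isn't anchored — it looks for the pattern anywhere in the string.
The match spans [0:6] → '888855'.
Captured: group 1 = '8'.

('8',)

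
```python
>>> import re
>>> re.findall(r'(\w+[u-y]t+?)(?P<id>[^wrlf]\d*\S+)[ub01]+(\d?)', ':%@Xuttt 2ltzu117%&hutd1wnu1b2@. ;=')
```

This matches one or more of a word character, then a character in [u-y], then one or more of a literal 't' (lazy) (captured); then any character except [wrlf], then zero or more of a digit, then one or more of a non-whitespace character (captured as 'id'); then one or more of one of [ub01]; then optionally a digit (captured).
Matches: at [3:30] match 'Xuttt 2ltzu117%&hutd1wnu1b2', groups = ('Xuttt', ' 2ltzu117%&hutd1wnu1', '2').
`findall` packs the 3 group values into a tuple for every match.

[('Xuttt', ' 2ltzu117%&hutd1wnu1', '2')]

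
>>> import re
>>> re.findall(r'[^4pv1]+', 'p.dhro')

This matches one or more of any character except [4pv1].
Walking the string: at [1:6] → '.dhro'.
Since nothing is captured, `findall` lists the 1 matched substring directly.

['.dhro']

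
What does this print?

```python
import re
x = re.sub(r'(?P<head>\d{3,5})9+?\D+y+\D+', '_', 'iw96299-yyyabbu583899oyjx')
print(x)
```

iw__

Every occurrence is swapped for '_'.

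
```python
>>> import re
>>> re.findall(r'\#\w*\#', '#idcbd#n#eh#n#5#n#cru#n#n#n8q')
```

['#idcbd#', '#eh#', '#5#', '#cru#', '#n#']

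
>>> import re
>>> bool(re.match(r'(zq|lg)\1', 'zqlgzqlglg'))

False

The backreference `\1` re-matches whatever the first group consumed, character for character.
With `match`, the pattern is implicitly anchored at the beginning.
Here position 0 doesn't satisfy it, so the call returns None, and `bool(None)` is False.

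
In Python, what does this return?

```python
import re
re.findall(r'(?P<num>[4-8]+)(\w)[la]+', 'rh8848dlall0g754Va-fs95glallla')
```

[('8848', 'd'), ('754', 'V'), ('5', 'g')]

Pattern: one or more of a character in [4-8] (captured as 'num'); then a word character (captured); then one or more of one of [la].
Matches: at [2:11] match '8848dlall', groups = ('8848', 'd'); at [13:18] match '754Va', groups = ('754', 'V'); at [22:30] match '5glallla', groups = ('5', 'g').
2 groups means each result is a tuple of 2 captured strings — 3 here.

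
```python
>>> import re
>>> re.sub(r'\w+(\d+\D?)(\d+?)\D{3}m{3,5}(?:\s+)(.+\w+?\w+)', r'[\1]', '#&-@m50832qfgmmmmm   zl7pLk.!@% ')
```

'#&-@[3].!@% '

The pattern matches one or more of a word character; then one or more of a digit, then optionally a non-digit (captured); then one or more of a digit (lazy) (captured); then exactly 3 of a non-digit, then 3 to 5 of a literal 'm'; then one or more of whitespace (non-capturing group); then one or more of any character, then one or more of a word character (lazy), then one or more of a word character (captured).
Matches: at [4:27] → 'm50832qfgmmmmm   zl7pLk'.
Each match is replaced using the text its own group 1 captured.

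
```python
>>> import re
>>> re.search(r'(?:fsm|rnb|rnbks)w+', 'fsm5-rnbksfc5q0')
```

None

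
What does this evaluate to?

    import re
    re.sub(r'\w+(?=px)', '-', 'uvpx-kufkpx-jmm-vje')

'-px--px-jmm-vje'

Lookahead/lookbehind check context without consuming it, so the matched span excludes the asserted characters.
Matches: at [0:2] → 'uv'; at [5:9] → 'kufk'.
`sub` substitutes '-' at each match site.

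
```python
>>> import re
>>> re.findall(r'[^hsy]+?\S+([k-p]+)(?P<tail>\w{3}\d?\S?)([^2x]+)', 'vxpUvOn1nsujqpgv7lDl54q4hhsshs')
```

[('l', '54q4h', 'hsshs')]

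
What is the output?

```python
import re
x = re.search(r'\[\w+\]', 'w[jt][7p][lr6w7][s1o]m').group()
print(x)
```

Unlike `match`, `search` isn't anchored — it looks for the pattern anywhere in the string.
The match spans [1:5] → '[jt]'.

[jt]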